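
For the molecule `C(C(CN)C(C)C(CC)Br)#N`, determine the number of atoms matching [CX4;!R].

7

The query [CX4;!R] means: aliphatic carbon with four total connections, not in a ring.
Check the 11 heavy atoms by environment: 7× C (X4, acyclic) → match; 1× Br (X1, acyclic) → no; 1× N (X3, acyclic) → no; 1× C (X2, acyclic) → no; 1× N (X1, acyclic) → no.
That gives 7 matching atoms.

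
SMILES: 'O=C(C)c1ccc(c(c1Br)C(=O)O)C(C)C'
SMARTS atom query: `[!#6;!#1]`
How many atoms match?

4

Check the 16 heavy atoms by environment: 6× c (aromatic) → no; 6× C → no; 1× Br → match; 3× O → match.
Summing the matching environments: 1 + 3 = 4 matching atoms.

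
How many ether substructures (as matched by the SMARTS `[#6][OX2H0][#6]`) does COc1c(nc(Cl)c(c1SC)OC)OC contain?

3

[#6][OX2H0][#6] is the SMARTS for an ether: an aliphatic oxygen bridging two carbons with no H on the oxygen.
The molecule carries 3 separate instances of a methoxy ether (-OCH3) meeting every constraint; each maps to a distinct set of atoms, giving 3 matches.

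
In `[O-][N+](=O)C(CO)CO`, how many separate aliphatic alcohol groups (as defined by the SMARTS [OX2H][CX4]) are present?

2

[OX2H][CX4] is the SMARTS for an aliphatic alcohol: a hydroxyl oxygen bound to an sp3 (X4) carbon.
The molecule carries 2 separate instances of a hydroxyl group (-OH) meeting every constraint; each maps to a distinct set of atoms, giving 2 matches.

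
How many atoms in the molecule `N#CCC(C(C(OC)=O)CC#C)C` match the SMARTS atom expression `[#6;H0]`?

The query [#6;H0] means: any carbon with no attached hydrogen.
Check the 13 heavy atoms by environment: 2× C (H2) → no; 3× C (H1) → no; 3× C (H0) → match; 2× O (H0) → no; 2× C (H3) → no; 1× N (H0) → no.
That gives 3 matching atoms.

3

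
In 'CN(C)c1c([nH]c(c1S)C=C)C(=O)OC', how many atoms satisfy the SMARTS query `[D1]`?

6

The query [D1] means: atom with exactly one heavy-atom neighbour (degree 1).
Check the 15 heavy atoms by environment: 1× n (aromatic, D2) → no; 4× c (aromatic, D3) → no; 1× N (D3) → no; 4× C (D1) → match; 1× S (D1) → match; 1× C (D2) → no; 1× C (D3) → no; 1× O (D1) → match; 1× O (D2) → no.
Summing the matching environments: 4 + 1 + 1 = 6 matching atoms.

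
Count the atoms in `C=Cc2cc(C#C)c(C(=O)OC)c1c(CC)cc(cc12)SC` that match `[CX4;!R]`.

The query [CX4;!R] means: aliphatic carbon with four total connections, not in a ring.
Check the 22 heavy atoms by environment: 10× c (aromatic, X3, in 6-ring) → no; 4× C (X4, acyclic) → match; 3× C (X3, acyclic) → no; 1× S (X2, acyclic) → no; 2× C (X2, acyclic) → no; 1× O (X1, acyclic) → no; 1× O (X2, acyclic) → no.
That gives 4 matching atoms.

4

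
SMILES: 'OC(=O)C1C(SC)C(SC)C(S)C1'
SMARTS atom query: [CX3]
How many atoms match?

1

The query [CX3] means: C with X3: aliphatic carbon with exactly 3 total connections.
Check the 13 heavy atoms by environment: 7× C (X4) → no; 1× C (X3) → match; 1× O (X1) → no; 1× O (X2) → no; 3× S (X2) → no.
That gives 1 matching atom.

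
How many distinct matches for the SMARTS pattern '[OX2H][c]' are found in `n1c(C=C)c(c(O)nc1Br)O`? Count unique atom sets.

2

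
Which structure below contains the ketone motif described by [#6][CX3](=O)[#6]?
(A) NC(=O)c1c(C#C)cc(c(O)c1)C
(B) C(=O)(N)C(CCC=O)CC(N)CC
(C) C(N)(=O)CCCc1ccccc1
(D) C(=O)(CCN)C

D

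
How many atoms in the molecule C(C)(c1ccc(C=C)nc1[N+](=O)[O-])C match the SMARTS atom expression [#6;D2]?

Check the 14 heavy atoms by environment: 1× n (aromatic, D2) → no; 3× c (aromatic, D3) → no; 2× c (aromatic, D2) → match; 1× N (charge +1, D3) → no; 1× O (charge -1, D1) → no; 1× O (D1) → no; 1× C (D3) → no; 3× C (D1) → no; 1× C (D2) → match.
Summing the matching environments: 2 + 1 = 3 matching atoms.

3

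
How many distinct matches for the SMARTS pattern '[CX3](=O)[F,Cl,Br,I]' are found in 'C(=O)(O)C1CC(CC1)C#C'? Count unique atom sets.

[CX3](=O)[F,Cl,Br,I] is the SMARTS for an acyl halide: a carbonyl carbon bonded to a halogen.
The molecule has a carboxylic acid group (-C(=O)OH), but the carbonyl is bonded to -OH, not to a halogen; nothing else fits, so there are 0 matches.

0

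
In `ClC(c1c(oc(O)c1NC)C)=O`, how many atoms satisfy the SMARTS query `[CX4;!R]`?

2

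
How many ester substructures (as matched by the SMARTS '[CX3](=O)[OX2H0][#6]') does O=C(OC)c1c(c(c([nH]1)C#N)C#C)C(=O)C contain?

[CX3](=O)[OX2H0][#6] is the SMARTS for an ester: a carbonyl carbon bonded to an oxygen that is itself bonded to carbon (no H on that O).
Exactly one fragment in the molecule meets all constraints, giving 1 match.

1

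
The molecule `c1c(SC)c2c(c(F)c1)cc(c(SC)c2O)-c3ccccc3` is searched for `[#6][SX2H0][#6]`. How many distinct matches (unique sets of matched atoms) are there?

[#6][SX2H0][#6] is the SMARTS for a thioether: an aliphatic sulfur bridging two carbons with no H on the sulfur.
The molecule carries 2 separate instances of a methylthio ether (-SCH3) meeting every constraint; each maps to a distinct set of atoms, giving 2 matches.

2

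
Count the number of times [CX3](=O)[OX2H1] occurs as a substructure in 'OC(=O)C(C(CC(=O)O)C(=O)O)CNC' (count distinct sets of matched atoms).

3

[CX3](=O)[OX2H1] is the SMARTS for a carboxylic acid: an sp2 carbon double-bonded to O and single-bonded to an -OH oxygen.
The molecule carries 3 separate instances of a carboxylic acid group (-C(=O)OH) meeting every constraint; each maps to a distinct set of atoms, giving 3 matches.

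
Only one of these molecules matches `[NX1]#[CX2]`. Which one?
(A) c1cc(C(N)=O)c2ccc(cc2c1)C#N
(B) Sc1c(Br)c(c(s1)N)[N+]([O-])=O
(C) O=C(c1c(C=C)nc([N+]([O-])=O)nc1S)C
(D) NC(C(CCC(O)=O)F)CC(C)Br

A

[NX1]#[CX2] describes a nitrogen triple-bonded to a two-connected carbon (a nitrile).
(A) contains a nitrile (-C#N), which satisfies every atom and bond constraint.
(B) has a nitro group (-[N+](=O)[O-]) but there is no C#N triple bond.
(C) has a nitro group (-[N+](=O)[O-]) but there is no C#N triple bond.
(D) has a primary amino group (-NH2) but the nitrogen is NX3 (three connections), not NX1 triple-bonded.
So the answer is (A).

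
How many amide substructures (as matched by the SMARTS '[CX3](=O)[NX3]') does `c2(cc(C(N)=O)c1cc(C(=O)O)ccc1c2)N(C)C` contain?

[CX3](=O)[NX3] is the SMARTS for an amide: a carbonyl carbon bonded to a trivalent nitrogen.
Exactly one fragment in the molecule meets all constraints, giving 1 match.

1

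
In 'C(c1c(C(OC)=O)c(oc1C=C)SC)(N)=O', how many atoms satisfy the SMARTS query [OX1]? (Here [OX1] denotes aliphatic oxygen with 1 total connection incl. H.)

The query [OX1] means: aliphatic oxygen with one total connection — typically a carbonyl =O or an oxide.
Check the 16 heavy atoms by environment: 1× o (aromatic, X2) → no; 4× c (aromatic, X3) → no; 4× C (X3) → no; 2× O (X1) → match; 1× O (X2) → no; 2× C (X4) → no; 1× N (X3) → no; 1× S (X2) → no.
That gives 2 matching atoms.

2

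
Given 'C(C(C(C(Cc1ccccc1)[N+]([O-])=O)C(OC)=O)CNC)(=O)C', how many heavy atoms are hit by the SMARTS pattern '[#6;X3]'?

Check the 23 heavy atoms by environment: 8× C (X4) → no; 1× N (X3) → no; 2× C (X3) → match; 3× O (X1) → no; 1× O (X2) → no; 6× c (aromatic, X3) → match; 1× N (charge +1, X3) → no; 1× O (charge -1, X1) → no.
Summing the matching environments: 2 + 6 = 8 matching atoms.

8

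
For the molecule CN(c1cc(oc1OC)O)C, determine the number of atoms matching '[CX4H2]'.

0

Check the 11 heavy atoms by environment: 1× o (aromatic, H0, X2) → no; 3× c (aromatic, H0, X3) → no; 1× c (aromatic, H1, X3) → no; 1× O (H1, X2) → no; 1× N (H0, X3) → no; 3× C (H3, X4) → no; 1× O (H0, X2) → no.
No environment satisfies the query, so 0 matching atoms.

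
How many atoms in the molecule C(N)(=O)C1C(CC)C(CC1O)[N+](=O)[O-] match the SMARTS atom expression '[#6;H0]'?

1

The query [#6;H0] means: any carbon with no attached hydrogen.
Check the 14 heavy atoms by environment: 4× C (H1) → no; 2× C (H2) → no; 1× C (H0) → match; 2× O (H0) → no; 1× N (H2) → no; 1× O (H1) → no; 1× C (H3) → no; 1× N (charge +1, H0) → no; 1× O (charge -1, H0) → no.
That gives 1 matching atom.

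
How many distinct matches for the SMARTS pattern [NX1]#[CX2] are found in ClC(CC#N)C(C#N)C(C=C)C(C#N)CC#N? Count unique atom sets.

[NX1]#[CX2] is the SMARTS for a nitrile: a nitrogen triple-bonded to a two-connected carbon.
The molecule carries 4 separate instances of a nitrile (-C#N) meeting every constraint; each maps to a distinct set of atoms, giving 4 matches.

4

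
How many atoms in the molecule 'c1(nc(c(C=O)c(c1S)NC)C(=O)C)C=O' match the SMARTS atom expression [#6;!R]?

The query [#6;!R] means: carbon not in any ring.
Check the 16 heavy atoms by environment: 1× n (aromatic, in 6-ring) → no; 5× c (aromatic, in 6-ring) → no; 5× C (acyclic) → match; 3× O (acyclic) → no; 1× S (acyclic) → no; 1× N (acyclic) → no.
That gives 5 matching atoms.

5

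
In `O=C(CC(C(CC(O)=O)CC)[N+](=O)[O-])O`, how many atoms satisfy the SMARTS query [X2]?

2

The query [X2] means: any atom with exactly two total connections (bonds + H).
Check the 15 heavy atoms by environment: 6× C (X4) → no; 1× N (charge +1, X3) → no; 1× O (charge -1, X1) → no; 3× O (X1) → no; 2× C (X3) → no; 2× O (X2) → match.
That gives 2 matching atoms.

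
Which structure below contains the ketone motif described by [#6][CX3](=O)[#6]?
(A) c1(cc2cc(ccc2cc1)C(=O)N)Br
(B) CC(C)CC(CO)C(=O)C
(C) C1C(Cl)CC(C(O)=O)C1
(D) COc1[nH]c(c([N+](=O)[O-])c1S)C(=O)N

B

[#6][CX3](=O)[#6] describes a carbonyl carbon (no H) flanked by two carbons (a ketone).
(A) has a primary amide (-C(=O)NH2) but one neighbour of the carbonyl carbon is N, not C.
(B) contains an acetyl/ketone group (-C(=O)CH3), which satisfies every atom and bond constraint.
(C) has a carboxylic acid group (-C(=O)OH) but one neighbour of the carbonyl carbon is O, not C.
(D) has a primary amide (-C(=O)NH2) but one neighbour of the carbonyl carbon is N, not C.
So the answer is (B).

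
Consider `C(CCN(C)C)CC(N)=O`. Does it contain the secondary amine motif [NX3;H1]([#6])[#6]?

No

The pattern [NX3;H1]([#6])[#6] describes a trivalent nitrogen with one H, bonded to two carbons — a secondary amine.
The closest candidate here is a primary amide (-C(=O)NH2), but the -C(=O)NH2 nitrogen has H2, not H1. No other fragment satisfies the full query, so there is no match.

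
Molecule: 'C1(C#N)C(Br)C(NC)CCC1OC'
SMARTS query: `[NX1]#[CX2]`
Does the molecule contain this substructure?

Yes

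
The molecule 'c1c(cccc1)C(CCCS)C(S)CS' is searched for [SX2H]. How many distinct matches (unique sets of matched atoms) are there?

[SX2H] is the SMARTS for a thiol: an aliphatic sulfur with two connections, one being H.
The molecule carries 3 separate instances of a thiol (-SH) meeting every constraint; each maps to a distinct set of atoms, giving 3 matches.

3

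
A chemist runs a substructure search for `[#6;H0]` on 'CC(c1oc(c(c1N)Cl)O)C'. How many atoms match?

The query [#6;H0] means: any carbon with no attached hydrogen.
Check the 11 heavy atoms by environment: 1× o (aromatic, H0) → no; 4× c (aromatic, H0) → match; 1× Cl (H0) → no; 1× O (H1) → no; 1× N (H2) → no; 1× C (H1) → no; 2× C (H3) → no.
That gives 4 matching atoms.

4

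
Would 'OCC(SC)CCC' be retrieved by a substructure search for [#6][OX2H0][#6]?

No

The pattern [#6][OX2H0][#6] describes an aliphatic oxygen bridging two carbons with no H on the oxygen — an ether.
The closest candidate here is a hydroxyl group (-OH), but the oxygen has H1, not H0 bridging two carbons. No other fragment satisfies the full query, so there is no match.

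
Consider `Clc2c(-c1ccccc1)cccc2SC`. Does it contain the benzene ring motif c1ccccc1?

The pattern c1ccccc1 describes six aromatic carbons in a ring — a benzene ring.
The molecule carries a phenyl ring, whose atoms satisfy every constraint of the query, so the pattern matches.

Yes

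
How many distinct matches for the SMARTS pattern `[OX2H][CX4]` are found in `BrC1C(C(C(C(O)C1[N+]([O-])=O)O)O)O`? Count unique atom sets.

4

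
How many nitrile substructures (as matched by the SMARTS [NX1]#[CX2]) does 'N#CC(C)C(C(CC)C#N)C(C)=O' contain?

2

[NX1]#[CX2] is the SMARTS for a nitrile: a nitrogen triple-bonded to a two-connected carbon.
The molecule carries 2 separate instances of a nitrile (-C#N) meeting every constraint; each maps to a distinct set of atoms, giving 2 matches.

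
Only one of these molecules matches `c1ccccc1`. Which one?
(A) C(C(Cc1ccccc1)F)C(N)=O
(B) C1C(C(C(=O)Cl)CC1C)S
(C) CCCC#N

A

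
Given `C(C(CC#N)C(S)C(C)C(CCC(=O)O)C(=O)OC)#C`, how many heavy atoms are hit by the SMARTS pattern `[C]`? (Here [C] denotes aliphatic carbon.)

14

The query [C] means: uppercase C matches aliphatic (non-aromatic) carbon only.
Check the 20 heavy atoms by environment: 14× C → match; 4× O → no; 1× S → no; 1× N → no.
That gives 14 matching atoms.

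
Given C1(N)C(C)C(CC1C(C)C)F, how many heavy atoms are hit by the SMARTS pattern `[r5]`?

Check the 11 heavy atoms by environment: 5× C (in 5-ring) → match; 1× F (acyclic) → no; 4× C (acyclic) → no; 1× N (acyclic) → no.
That gives 5 matching atoms.

5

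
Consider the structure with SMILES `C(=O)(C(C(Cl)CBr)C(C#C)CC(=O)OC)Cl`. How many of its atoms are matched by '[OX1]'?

2

The query [OX1] means: aliphatic oxygen with one total connection — typically a carbonyl =O or an oxide.
Check the 16 heavy atoms by environment: 6× C (X4) → no; 2× C (X2) → no; 2× C (X3) → no; 2× O (X1) → match; 1× O (X2) → no; 1× Br (X1) → no; 2× Cl (X1) → no.
That gives 2 matching atoms.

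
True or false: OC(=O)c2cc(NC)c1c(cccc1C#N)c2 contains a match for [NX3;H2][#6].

False

The pattern [NX3;H2][#6] describes a trivalent nitrogen with two H attached to carbon — a primary amine.
The closest candidate here is an N-methylamino group (-NHCH3), but the nitrogen bears two carbons and only one H (H1), not H2. No other fragment satisfies the full query, so there is no match.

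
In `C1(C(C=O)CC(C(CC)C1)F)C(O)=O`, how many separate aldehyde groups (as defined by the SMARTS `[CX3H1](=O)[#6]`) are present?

1

[CX3H1](=O)[#6] is the SMARTS for an aldehyde: an sp2 carbon with one H, double-bonded to O and single-bonded to carbon.
Exactly one fragment in the molecule meets all constraints, giving 1 match.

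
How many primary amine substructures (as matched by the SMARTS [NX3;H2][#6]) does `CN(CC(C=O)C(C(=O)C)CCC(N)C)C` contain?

1

[NX3;H2][#6] is the SMARTS for a primary amine: a trivalent nitrogen with two H attached to carbon.
Exactly one fragment in the molecule meets all constraints, giving 1 match.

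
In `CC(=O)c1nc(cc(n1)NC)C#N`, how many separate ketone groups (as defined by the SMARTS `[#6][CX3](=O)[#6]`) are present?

1

[#6][CX3](=O)[#6] is the SMARTS for a ketone: a carbonyl carbon (no H) flanked by two carbons.
Exactly one fragment in the molecule meets all constraints, giving 1 match.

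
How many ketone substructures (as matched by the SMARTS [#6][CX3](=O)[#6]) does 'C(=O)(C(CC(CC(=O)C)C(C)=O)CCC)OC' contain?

2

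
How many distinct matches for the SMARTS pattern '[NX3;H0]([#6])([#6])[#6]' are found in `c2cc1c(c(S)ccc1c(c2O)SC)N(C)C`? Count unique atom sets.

1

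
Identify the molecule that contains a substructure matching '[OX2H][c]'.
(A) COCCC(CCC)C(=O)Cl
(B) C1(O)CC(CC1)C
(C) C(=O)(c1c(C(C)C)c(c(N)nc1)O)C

[OX2H][c] describes a hydroxyl oxygen attached to an aromatic carbon (a phenol).
(A) has a methoxy ether (-OCH3) but the oxygen has H0, not H1.
(B) has a hydroxyl group (-OH) but the -OH is on an aliphatic carbon, not an aromatic c.
(C) contains a hydroxyl group (-OH), which satisfies every atom and bond constraint.
So the answer is (C).

C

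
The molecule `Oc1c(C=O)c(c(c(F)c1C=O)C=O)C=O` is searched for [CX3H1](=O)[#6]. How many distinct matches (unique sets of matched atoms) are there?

4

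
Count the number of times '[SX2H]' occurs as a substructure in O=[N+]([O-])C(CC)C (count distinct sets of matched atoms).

[SX2H] is the SMARTS for a thiol: an aliphatic sulfur with two connections, one being H.
No fragment in the molecule satisfies every constraint, giving 0 matches.

0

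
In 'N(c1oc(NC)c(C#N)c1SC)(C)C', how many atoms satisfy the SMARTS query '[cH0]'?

The query [cH0] means: aromatic carbon with no attached hydrogen (substituted or ring-fusion).
Check the 14 heavy atoms by environment: 1× o (aromatic, H0) → no; 4× c (aromatic, H0) → match; 1× C (H0) → no; 2× N (H0) → no; 1× S (H0) → no; 4× C (H3) → no; 1× N (H1) → no.
That gives 4 matching atoms.

4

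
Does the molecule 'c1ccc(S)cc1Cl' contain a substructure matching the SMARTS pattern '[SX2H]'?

Yes

The pattern [SX2H] describes an aliphatic sulfur with two connections, one being H — a thiol.
The molecule carries a thiol (-SH), whose atoms satisfy every constraint of the query, so the pattern matches.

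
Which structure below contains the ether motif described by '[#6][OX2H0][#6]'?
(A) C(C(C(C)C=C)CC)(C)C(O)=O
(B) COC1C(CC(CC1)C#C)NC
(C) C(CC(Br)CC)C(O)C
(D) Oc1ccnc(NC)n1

[#6][OX2H0][#6] describes an aliphatic oxygen bridging two carbons with no H on the oxygen (an ether).
(A) has a carboxylic acid group (-C(=O)OH) but the -OH oxygen has H1; the =O is OX1, not OX2.
(B) contains a methoxy ether (-OCH3), which satisfies every atom and bond constraint.
(C) has a hydroxyl group (-OH) but the oxygen has H1, not H0 bridging two carbons.
(D) has a hydroxyl group (-OH) but the oxygen has H1, not H0 bridging two carbons.
So the answer is (B).

B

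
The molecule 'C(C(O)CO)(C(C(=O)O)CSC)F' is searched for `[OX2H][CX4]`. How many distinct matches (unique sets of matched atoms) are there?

2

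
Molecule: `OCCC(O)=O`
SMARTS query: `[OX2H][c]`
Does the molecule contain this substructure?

No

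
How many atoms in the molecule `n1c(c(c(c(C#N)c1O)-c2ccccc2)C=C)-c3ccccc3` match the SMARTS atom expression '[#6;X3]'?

19

The query [#6;X3] means: any carbon (aromatic or not) with three total connections.
Check the 23 heavy atoms by environment: 1× n (aromatic, X2) → no; 17× c (aromatic, X3) → match; 1× O (X2) → no; 2× C (X3) → match; 1× C (X2) → no; 1× N (X1) → no.
Summing the matching environments: 17 + 2 = 19 matching atoms.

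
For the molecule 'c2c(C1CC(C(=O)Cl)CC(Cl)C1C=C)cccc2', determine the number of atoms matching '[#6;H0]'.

Check the 18 heavy atoms by environment: 3× C (H2) → no; 5× C (H1) → no; 1× C (H0) → match; 1× O (H0) → no; 2× Cl (H0) → no; 1× c (aromatic, H0) → match; 5× c (aromatic, H1) → no.
Summing the matching environments: 1 + 1 = 2 matching atoms.

2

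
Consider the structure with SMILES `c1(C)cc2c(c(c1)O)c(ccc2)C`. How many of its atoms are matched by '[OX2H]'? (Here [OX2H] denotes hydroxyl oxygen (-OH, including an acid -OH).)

Check the 13 heavy atoms by environment: 5× c (aromatic, H0, X3) → no; 5× c (aromatic, H1, X3) → no; 2× C (H3, X4) → no; 1× O (H1, X2) → match.
That gives 1 matching atom.

1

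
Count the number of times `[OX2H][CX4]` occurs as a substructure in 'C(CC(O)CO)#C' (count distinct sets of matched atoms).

[OX2H][CX4] is the SMARTS for an aliphatic alcohol: a hydroxyl oxygen bound to an sp3 (X4) carbon.
The molecule carries 2 separate instances of a hydroxyl group (-OH) meeting every constraint; each maps to a distinct set of atoms, giving 2 matches.

2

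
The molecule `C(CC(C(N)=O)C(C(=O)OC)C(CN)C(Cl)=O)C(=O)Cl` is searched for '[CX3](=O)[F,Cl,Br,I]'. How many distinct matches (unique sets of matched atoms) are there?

2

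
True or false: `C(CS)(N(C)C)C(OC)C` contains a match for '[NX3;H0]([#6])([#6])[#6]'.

The pattern [NX3;H0]([#6])([#6])[#6] describes a trivalent nitrogen with no H, bonded to three carbons — a tertiary amine.
The molecule carries a dimethylamino group (-N(CH3)2), whose atoms satisfy every constraint of the query, so the pattern matches.

True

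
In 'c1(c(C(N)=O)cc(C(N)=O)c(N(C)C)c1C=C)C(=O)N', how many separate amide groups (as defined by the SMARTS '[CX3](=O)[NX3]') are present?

3

[CX3](=O)[NX3] is the SMARTS for an amide: a carbonyl carbon bonded to a trivalent nitrogen.
The molecule carries 3 separate instances of a primary amide (-C(=O)NH2) meeting every constraint; each maps to a distinct set of atoms, giving 3 matches.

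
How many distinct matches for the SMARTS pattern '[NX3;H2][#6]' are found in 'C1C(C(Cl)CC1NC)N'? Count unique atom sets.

[NX3;H2][#6] is the SMARTS for a primary amine: a trivalent nitrogen with two H attached to carbon.
Exactly one fragment in the molecule meets all constraints, giving 1 match.

1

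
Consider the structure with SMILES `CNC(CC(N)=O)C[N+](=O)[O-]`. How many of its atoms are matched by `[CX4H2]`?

2

The query [CX4H2] means: sp3 carbon (X4) with exactly two hydrogens.
Check the 11 heavy atoms by environment: 2× C (H2, X4) → match; 1× C (H1, X4) → no; 1× C (H0, X3) → no; 2× O (H0, X1) → no; 1× N (H2, X3) → no; 1× N (H1, X3) → no; 1× C (H3, X4) → no; 1× N (charge +1, H0, X3) → no; 1× O (charge -1, H0, X1) → no.
That gives 2 matching atoms.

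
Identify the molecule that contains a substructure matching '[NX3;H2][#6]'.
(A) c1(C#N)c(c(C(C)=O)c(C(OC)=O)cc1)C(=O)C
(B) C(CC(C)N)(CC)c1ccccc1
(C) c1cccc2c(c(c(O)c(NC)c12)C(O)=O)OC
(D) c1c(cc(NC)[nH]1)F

B

[NX3;H2][#6] describes a trivalent nitrogen with two H attached to carbon (a primary amine).
(A) has a nitrile (-C#N) but the nitrogen is NX1 (triple-bonded), not NX3 with two H.
(B) contains a primary amino group (-NH2), which satisfies every atom and bond constraint.
(C) has an N-methylamino group (-NHCH3) but the nitrogen bears two carbons and only one H (H1), not H2.
(D) has an N-methylamino group (-NHCH3) but the nitrogen bears two carbons and only one H (H1), not H2.
So the answer is (B).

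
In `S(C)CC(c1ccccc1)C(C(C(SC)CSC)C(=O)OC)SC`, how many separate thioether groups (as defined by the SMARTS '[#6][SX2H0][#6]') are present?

4

[#6][SX2H0][#6] is the SMARTS for a thioether: an aliphatic sulfur bridging two carbons with no H on the sulfur.
The molecule carries 4 separate instances of a methylthio ether (-SCH3) meeting every constraint; each maps to a distinct set of atoms, giving 4 matches.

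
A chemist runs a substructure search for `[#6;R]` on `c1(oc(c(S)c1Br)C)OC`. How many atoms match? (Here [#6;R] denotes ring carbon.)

The query [#6;R] means: carbon that is part of a ring.
Check the 10 heavy atoms by environment: 1× o (aromatic, in 5-ring) → no; 4× c (aromatic, in 5-ring) → match; 2× C (acyclic) → no; 1× S (acyclic) → no; 1× O (acyclic) → no; 1× Br (acyclic) → no.
That gives 4 matching atoms.

4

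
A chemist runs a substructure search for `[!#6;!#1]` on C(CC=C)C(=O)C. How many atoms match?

The query [!#6;!#1] means: not carbon and not hydrogen — any heteroatom.
Check the 7 heavy atoms by environment: 6× C → no; 1× O → match.
That gives 1 matching atom.

1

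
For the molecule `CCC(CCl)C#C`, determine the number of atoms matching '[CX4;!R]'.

4

The query [CX4;!R] means: aliphatic carbon with four total connections, not in a ring.
Check the 7 heavy atoms by environment: 4× C (X4, acyclic) → match; 1× Cl (X1, acyclic) → no; 2× C (X2, acyclic) → no.
That gives 4 matching atoms.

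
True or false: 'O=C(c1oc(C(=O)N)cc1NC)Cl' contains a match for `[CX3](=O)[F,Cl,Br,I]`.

True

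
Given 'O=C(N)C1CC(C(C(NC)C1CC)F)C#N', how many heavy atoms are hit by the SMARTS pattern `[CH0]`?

Check the 16 heavy atoms by environment: 2× C (H2) → no; 5× C (H1) → no; 2× C (H0) → match; 1× O (H0) → no; 1× N (H2) → no; 1× N (H0) → no; 1× N (H1) → no; 2× C (H3) → no; 1× F (H0) → no.
That gives 2 matching atoms.

2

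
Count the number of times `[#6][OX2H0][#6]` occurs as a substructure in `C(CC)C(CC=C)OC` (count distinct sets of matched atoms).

[#6][OX2H0][#6] is the SMARTS for an ether: an aliphatic oxygen bridging two carbons with no H on the oxygen.
Exactly one fragment in the molecule meets all constraints, giving 1 match.

1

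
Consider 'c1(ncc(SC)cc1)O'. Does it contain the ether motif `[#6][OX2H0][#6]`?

No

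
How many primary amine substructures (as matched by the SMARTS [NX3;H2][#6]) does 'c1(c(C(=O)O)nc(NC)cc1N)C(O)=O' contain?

[NX3;H2][#6] is the SMARTS for a primary amine: a trivalent nitrogen with two H attached to carbon.
Exactly one fragment in the molecule meets all constraints, giving 1 match.

1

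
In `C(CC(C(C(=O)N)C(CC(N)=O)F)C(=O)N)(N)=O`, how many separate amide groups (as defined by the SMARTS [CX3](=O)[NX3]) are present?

[CX3](=O)[NX3] is the SMARTS for an amide: a carbonyl carbon bonded to a trivalent nitrogen.
The molecule carries 4 separate instances of a primary amide (-C(=O)NH2) meeting every constraint; each maps to a distinct set of atoms, giving 4 matches.

4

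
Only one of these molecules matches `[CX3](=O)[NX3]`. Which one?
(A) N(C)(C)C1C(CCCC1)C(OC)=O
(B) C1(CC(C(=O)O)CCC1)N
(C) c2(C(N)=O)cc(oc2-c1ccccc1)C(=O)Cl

C

[CX3](=O)[NX3] describes a carbonyl carbon bonded to a trivalent nitrogen (an amide).
(A) has a methyl-ester group (-C(=O)OCH3) but the carbonyl is bonded to O, not to an NX3 nitrogen.
(B) has a carboxylic acid group (-C(=O)OH) but the carbonyl is bonded to O, not to an NX3 nitrogen.
(C) contains a primary amide (-C(=O)NH2), which satisfies every atom and bond constraint.
So the answer is (C).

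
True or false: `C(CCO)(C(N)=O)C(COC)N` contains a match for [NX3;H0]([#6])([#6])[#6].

False

The pattern [NX3;H0]([#6])([#6])[#6] describes a trivalent nitrogen with no H, bonded to three carbons — a tertiary amine.
The closest candidate here is a primary amino group (-NH2), but the nitrogen has H2, not H0 with three carbons. No other fragment satisfies the full query, so there is no match.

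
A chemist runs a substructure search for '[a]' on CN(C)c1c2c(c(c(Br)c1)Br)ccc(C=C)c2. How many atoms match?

10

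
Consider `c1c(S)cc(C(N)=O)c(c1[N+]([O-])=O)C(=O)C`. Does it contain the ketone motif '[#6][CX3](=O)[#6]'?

Yes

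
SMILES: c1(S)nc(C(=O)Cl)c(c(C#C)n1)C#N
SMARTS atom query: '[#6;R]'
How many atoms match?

The query [#6;R] means: carbon that is part of a ring.
Check the 14 heavy atoms by environment: 2× n (aromatic, in 6-ring) → no; 4× c (aromatic, in 6-ring) → match; 4× C (acyclic) → no; 1× O (acyclic) → no; 1× Cl (acyclic) → no; 1× S (acyclic) → no; 1× N (acyclic) → no.
That gives 4 matching atoms.

4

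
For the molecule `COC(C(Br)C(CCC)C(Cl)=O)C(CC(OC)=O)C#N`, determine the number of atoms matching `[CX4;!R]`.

10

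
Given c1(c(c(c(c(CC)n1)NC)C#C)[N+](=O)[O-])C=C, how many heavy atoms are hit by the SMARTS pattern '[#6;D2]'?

Check the 17 heavy atoms by environment: 1× n (aromatic, D2) → no; 5× c (aromatic, D3) → no; 3× C (D2) → match; 4× C (D1) → no; 1× N (charge +1, D3) → no; 1× O (charge -1, D1) → no; 1× O (D1) → no; 1× N (D2) → no.
That gives 3 matching atoms.

3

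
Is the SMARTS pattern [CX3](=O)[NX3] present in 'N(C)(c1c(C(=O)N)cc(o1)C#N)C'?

Yes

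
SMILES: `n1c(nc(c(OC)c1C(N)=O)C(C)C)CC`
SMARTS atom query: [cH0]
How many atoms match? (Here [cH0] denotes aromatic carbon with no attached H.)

4

The query [cH0] means: aromatic carbon with no attached hydrogen (substituted or ring-fusion).
Check the 16 heavy atoms by environment: 2× n (aromatic, H0) → no; 4× c (aromatic, H0) → match; 1× C (H2) → no; 4× C (H3) → no; 2× O (H0) → no; 1× C (H0) → no; 1× N (H2) → no; 1× C (H1) → no.
That gives 4 matching atoms.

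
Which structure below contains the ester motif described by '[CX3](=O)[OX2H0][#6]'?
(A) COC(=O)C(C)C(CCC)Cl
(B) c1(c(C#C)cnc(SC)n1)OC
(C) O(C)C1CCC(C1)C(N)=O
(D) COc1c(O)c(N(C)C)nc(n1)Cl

[CX3](=O)[OX2H0][#6] describes a carbonyl carbon bonded to an oxygen that is itself bonded to carbon (no H on that O) (an ester).
(A) contains a methyl-ester group (-C(=O)OCH3), which satisfies every atom and bond constraint.
(B) has a methoxy ether (-OCH3) but the ether oxygen is not adjacent to a C=O carbon.
(C) has a methoxy ether (-OCH3) but the ether oxygen is not adjacent to a C=O carbon.
(D) has a methoxy ether (-OCH3) but the ether oxygen is not adjacent to a C=O carbon.
So the answer is (A).

A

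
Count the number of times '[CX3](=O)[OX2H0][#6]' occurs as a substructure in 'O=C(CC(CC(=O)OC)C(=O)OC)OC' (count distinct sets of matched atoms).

3

[CX3](=O)[OX2H0][#6] is the SMARTS for an ester: a carbonyl carbon bonded to an oxygen that is itself bonded to carbon (no H on that O).
The molecule carries 3 separate instances of a methyl-ester group (-C(=O)OCH3) meeting every constraint; each maps to a distinct set of atoms, giving 3 matches.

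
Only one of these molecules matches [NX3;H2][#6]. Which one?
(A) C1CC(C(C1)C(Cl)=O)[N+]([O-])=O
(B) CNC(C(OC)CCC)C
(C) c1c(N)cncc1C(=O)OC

C

[NX3;H2][#6] describes a trivalent nitrogen with two H attached to carbon (a primary amine).
(A) has a nitro group (-[N+](=O)[O-]) but the nitrogen is [N+] with no H, not NX3H2.
(B) has an N-methylamino group (-NHCH3) but the nitrogen bears two carbons and only one H (H1), not H2.
(C) contains a primary amino group (-NH2), which satisfies every atom and bond constraint.
So the answer is (C).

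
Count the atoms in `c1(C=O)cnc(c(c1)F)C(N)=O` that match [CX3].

2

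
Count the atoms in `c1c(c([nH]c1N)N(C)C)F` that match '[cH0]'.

The query [cH0] means: aromatic carbon with no attached hydrogen (substituted or ring-fusion).
Check the 10 heavy atoms by environment: 1× n (aromatic, H1) → no; 3× c (aromatic, H0) → match; 1× c (aromatic, H1) → no; 1× F (H0) → no; 1× N (H0) → no; 2× C (H3) → no; 1× N (H2) → no.
That gives 3 matching atoms.

3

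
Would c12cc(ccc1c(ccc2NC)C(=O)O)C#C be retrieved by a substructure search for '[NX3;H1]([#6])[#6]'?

Yes

The pattern [NX3;H1]([#6])[#6] describes a trivalent nitrogen with one H, bonded to two carbons — a secondary amine.
The molecule carries an N-methylamino group (-NHCH3), whose atoms satisfy every constraint of the query, so the pattern matches.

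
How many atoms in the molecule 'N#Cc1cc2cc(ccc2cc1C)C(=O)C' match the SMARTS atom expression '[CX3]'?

1

The query [CX3] means: C with X3: aliphatic carbon with exactly 3 total connections.
Check the 16 heavy atoms by environment: 10× c (aromatic, X3) → no; 1× C (X2) → no; 1× N (X1) → no; 1× C (X3) → match; 1× O (X1) → no; 2× C (X4) → no.
That gives 1 matching atom.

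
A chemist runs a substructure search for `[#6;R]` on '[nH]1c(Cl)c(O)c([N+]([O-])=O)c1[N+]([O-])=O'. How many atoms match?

4

The query [#6;R] means: carbon that is part of a ring.
Check the 13 heavy atoms by environment: 1× n (aromatic, in 5-ring) → no; 4× c (aromatic, in 5-ring) → match; 2× N (charge +1, acyclic) → no; 2× O (charge -1, acyclic) → no; 3× O (acyclic) → no; 1× Cl (acyclic) → no.
That gives 4 matching atoms.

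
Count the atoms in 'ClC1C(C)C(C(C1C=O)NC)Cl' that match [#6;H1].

The query [#6;H1] means: any carbon bearing exactly one hydrogen.
Check the 12 heavy atoms by environment: 6× C (H1) → match; 2× Cl (H0) → no; 2× C (H3) → no; 1× N (H1) → no; 1× O (H0) → no.
That gives 6 matching atoms.

6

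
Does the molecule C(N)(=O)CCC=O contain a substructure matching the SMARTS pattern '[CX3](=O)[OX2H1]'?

No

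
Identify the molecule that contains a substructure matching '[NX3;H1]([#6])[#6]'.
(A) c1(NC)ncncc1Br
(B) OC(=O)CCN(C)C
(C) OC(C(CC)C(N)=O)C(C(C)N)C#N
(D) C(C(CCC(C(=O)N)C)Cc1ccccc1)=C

A

[NX3;H1]([#6])[#6] describes a trivalent nitrogen with one H, bonded to two carbons (a secondary amine).
(A) contains an N-methylamino group (-NHCH3), which satisfies every atom and bond constraint.
(B) has a dimethylamino group (-N(CH3)2) but the nitrogen has H0, not H1.
(C) has a primary amino group (-NH2) but the nitrogen has H2 and only one carbon neighbour.
(D) has a primary amide (-C(=O)NH2) but the -C(=O)NH2 nitrogen has H2, not H1.
So the answer is (A).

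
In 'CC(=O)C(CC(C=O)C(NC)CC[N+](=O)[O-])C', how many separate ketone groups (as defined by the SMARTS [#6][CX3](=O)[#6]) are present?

1

[#6][CX3](=O)[#6] is the SMARTS for a ketone: a carbonyl carbon (no H) flanked by two carbons.
Exactly one fragment in the molecule meets all constraints, giving 1 match.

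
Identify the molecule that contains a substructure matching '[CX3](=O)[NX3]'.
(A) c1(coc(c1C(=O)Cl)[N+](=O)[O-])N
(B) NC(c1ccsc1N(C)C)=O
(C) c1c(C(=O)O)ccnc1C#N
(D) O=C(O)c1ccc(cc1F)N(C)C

B

[CX3](=O)[NX3] describes a carbonyl carbon bonded to a trivalent nitrogen (an amide).
(A) has a primary amino group (-NH2) but the -NH2 is not attached to a carbonyl carbon.
(B) contains a primary amide (-C(=O)NH2), which satisfies every atom and bond constraint.
(C) has a carboxylic acid group (-C(=O)OH) but the carbonyl is bonded to O, not to an NX3 nitrogen.
(D) has a carboxylic acid group (-C(=O)OH) but the carbonyl is bonded to O, not to an NX3 nitrogen.
So the answer is (B).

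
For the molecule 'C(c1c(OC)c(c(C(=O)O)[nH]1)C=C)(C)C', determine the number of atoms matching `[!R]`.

10

The query [!R] means: !R matches any atom not in a ring.
Check the 15 heavy atoms by environment: 1× n (aromatic, in 5-ring) → no; 4× c (aromatic, in 5-ring) → no; 7× C (acyclic) → match; 3× O (acyclic) → match.
Summing the matching environments: 7 + 3 = 10 matching atoms.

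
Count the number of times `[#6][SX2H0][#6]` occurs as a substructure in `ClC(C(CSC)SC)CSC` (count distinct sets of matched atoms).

3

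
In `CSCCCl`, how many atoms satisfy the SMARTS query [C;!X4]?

0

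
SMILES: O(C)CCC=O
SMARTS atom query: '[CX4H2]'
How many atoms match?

2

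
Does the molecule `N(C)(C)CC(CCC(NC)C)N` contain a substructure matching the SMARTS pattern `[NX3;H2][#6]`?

Yes

The pattern [NX3;H2][#6] describes a trivalent nitrogen with two H attached to carbon — a primary amine.
The molecule carries a primary amino group (-NH2), whose atoms satisfy every constraint of the query, so the pattern matches.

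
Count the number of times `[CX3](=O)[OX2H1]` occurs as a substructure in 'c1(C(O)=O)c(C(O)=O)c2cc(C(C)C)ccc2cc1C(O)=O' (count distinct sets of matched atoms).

3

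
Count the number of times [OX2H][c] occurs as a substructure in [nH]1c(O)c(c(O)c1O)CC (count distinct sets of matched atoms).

3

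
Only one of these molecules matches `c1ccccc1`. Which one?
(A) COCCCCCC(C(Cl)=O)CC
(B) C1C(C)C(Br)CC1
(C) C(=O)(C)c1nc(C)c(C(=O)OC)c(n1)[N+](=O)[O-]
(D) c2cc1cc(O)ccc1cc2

c1ccccc1 describes six aromatic carbons in a ring (a benzene ring).
(A) has a methyl group (-CH3) but no six-membered all-carbon aromatic ring is present.
(B) has a methyl group (-CH3) but no six-membered all-carbon aromatic ring is present.
(C) has a methyl group (-CH3) but no six-membered all-carbon aromatic ring is present.
(D) contains the required atom environment, so the pattern matches.
So the answer is (D).

D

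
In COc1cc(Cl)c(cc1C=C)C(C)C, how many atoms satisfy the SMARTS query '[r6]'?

6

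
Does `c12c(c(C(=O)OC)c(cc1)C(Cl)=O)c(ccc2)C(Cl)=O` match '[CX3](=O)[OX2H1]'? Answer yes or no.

No

The pattern [CX3](=O)[OX2H1] describes an sp2 carbon double-bonded to O and single-bonded to an -OH oxygen — a carboxylic acid.
The closest candidate here is an acyl chloride (-C(=O)Cl), but the carbonyl is bonded to Cl, not to an -OH oxygen. No other fragment satisfies the full query, so there is no match.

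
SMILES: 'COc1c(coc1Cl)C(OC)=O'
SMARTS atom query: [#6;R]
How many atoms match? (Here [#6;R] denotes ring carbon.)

Check the 12 heavy atoms by environment: 1× o (aromatic, in 5-ring) → no; 4× c (aromatic, in 5-ring) → match; 3× C (acyclic) → no; 3× O (acyclic) → no; 1× Cl (acyclic) → no.
That gives 4 matching atoms.

4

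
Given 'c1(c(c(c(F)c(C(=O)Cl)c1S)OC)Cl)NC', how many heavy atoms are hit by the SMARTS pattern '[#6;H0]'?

The query [#6;H0] means: any carbon with no attached hydrogen.
Check the 16 heavy atoms by environment: 6× c (aromatic, H0) → match; 1× S (H1) → no; 1× N (H1) → no; 2× C (H3) → no; 1× C (H0) → match; 2× O (H0) → no; 2× Cl (H0) → no; 1× F (H0) → no.
Summing the matching environments: 6 + 1 = 7 matching atoms.

7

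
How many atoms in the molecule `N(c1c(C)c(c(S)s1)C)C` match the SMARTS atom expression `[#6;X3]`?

The query [#6;X3] means: any carbon (aromatic or not) with three total connections.
Check the 10 heavy atoms by environment: 1× s (aromatic, X2) → no; 4× c (aromatic, X3) → match; 3× C (X4) → no; 1× N (X3) → no; 1× S (X2) → no.
That gives 4 matching atoms.

4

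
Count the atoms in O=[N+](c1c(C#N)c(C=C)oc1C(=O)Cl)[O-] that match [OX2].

The query [OX2] means: aliphatic oxygen with two total connections — ether, hydroxyl, or ester single-bond O.
Check the 15 heavy atoms by environment: 1× o (aromatic, X2) → no; 4× c (aromatic, X3) → no; 1× N (charge +1, X3) → no; 1× O (charge -1, X1) → no; 2× O (X1) → no; 1× C (X2) → no; 1× N (X1) → no; 3× C (X3) → no; 1× Cl (X1) → no.
No environment satisfies the query, so 0 matching atoms.

0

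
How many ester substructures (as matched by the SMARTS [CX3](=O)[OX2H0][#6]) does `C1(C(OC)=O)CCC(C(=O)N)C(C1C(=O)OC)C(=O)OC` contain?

3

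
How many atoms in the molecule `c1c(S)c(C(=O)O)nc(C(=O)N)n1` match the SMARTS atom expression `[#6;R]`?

The query [#6;R] means: carbon that is part of a ring.
Check the 13 heavy atoms by environment: 2× n (aromatic, in 6-ring) → no; 4× c (aromatic, in 6-ring) → match; 2× C (acyclic) → no; 3× O (acyclic) → no; 1× N (acyclic) → no; 1× S (acyclic) → no.
That gives 4 matching atoms.

4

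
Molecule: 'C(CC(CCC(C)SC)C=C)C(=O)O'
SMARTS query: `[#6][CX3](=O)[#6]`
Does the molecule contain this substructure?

The pattern [#6][CX3](=O)[#6] describes a carbonyl carbon (no H) flanked by two carbons — a ketone.
The closest candidate here is a carboxylic acid group (-C(=O)OH), but one neighbour of the carbonyl carbon is O, not C. No other fragment satisfies the full query, so there is no match.

No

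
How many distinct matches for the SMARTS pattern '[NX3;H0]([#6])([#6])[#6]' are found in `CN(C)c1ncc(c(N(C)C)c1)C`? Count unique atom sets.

[NX3;H0]([#6])([#6])[#6] is the SMARTS for a tertiary amine: a trivalent nitrogen with no H, bonded to three carbons.
The molecule carries 2 separate instances of a dimethylamino group (-N(CH3)2) meeting every constraint; each maps to a distinct set of atoms, giving 2 matches.

2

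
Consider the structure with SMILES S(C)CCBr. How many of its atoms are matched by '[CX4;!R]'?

The query [CX4;!R] means: aliphatic carbon with four total connections, not in a ring.
Check the 5 heavy atoms by environment: 3× C (X4, acyclic) → match; 1× Br (X1, acyclic) → no; 1× S (X2, acyclic) → no.
That gives 3 matching atoms.

3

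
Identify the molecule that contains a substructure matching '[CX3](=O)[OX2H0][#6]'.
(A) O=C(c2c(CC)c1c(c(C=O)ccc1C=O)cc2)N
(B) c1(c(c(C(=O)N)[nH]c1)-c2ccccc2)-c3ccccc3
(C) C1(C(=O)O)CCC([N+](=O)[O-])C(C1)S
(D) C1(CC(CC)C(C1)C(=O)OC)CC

[CX3](=O)[OX2H0][#6] describes a carbonyl carbon bonded to an oxygen that is itself bonded to carbon (no H on that O) (an ester).
(A) has a primary amide (-C(=O)NH2) but the carbonyl is bonded to N, not to an O-C linkage.
(B) has a primary amide (-C(=O)NH2) but the carbonyl is bonded to N, not to an O-C linkage.
(C) has a carboxylic acid group (-C(=O)OH) but the singly-bonded O carries H (OX2H1, not H0).
(D) contains a methyl-ester group (-C(=O)OCH3), which satisfies every atom and bond constraint.
So the answer is (D).

D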